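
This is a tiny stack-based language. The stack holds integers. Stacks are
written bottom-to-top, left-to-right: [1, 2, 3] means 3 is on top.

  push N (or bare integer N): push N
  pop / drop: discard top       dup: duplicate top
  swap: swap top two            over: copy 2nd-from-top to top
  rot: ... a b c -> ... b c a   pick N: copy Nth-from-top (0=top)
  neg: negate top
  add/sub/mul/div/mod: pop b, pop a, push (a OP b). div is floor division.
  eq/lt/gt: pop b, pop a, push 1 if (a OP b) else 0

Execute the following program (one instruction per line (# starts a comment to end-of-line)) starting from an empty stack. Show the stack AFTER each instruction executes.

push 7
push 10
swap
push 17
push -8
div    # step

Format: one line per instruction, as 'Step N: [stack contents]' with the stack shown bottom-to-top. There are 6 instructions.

Step 1: [7]
Step 2: [7, 10]
Step 3: [10, 7]
Step 4: [10, 7, 17]
Step 5: [10, 7, 17, -8]
Step 6: [10, 7, -3]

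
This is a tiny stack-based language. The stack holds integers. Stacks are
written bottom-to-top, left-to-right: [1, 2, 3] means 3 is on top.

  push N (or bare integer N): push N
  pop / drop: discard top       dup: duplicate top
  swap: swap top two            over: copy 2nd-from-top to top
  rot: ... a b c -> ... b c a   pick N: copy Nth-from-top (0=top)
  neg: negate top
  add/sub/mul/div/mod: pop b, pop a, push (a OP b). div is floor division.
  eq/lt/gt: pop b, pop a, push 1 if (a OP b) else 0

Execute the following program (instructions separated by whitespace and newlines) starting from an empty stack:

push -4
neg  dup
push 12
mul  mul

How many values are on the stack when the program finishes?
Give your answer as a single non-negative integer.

After 'push -4': stack = [-4] (depth 1)
After 'neg': stack = [4] (depth 1)
After 'dup': stack = [4, 4] (depth 2)
After 'push 12': stack = [4, 4, 12] (depth 3)
After 'mul': stack = [4, 48] (depth 2)
After 'mul': stack = [192] (depth 1)

Answer: 1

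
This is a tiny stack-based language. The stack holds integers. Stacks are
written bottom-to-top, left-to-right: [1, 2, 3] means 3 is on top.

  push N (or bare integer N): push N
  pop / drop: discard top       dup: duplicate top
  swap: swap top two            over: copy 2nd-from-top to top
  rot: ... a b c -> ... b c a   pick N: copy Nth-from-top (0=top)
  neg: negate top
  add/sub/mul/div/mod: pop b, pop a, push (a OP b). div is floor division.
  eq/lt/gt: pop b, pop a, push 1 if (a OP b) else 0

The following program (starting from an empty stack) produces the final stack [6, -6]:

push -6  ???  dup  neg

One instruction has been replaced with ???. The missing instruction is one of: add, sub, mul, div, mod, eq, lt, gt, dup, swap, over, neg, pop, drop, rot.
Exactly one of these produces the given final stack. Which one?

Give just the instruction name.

Answer: neg

Derivation:
Stack before ???: [-6]
Stack after ???:  [6]
The instruction that transforms [-6] -> [6] is: neg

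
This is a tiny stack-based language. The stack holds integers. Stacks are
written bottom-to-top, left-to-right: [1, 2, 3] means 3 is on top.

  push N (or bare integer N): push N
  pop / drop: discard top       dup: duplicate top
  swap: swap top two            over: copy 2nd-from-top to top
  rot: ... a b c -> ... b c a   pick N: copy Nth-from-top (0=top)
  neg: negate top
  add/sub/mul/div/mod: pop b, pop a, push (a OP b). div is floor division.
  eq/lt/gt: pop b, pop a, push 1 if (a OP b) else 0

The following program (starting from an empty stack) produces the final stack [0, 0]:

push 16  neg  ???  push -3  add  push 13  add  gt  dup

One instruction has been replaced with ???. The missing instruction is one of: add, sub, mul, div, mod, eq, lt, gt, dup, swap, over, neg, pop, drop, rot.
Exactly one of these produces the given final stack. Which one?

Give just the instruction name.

Stack before ???: [-16]
Stack after ???:  [-16, -16]
The instruction that transforms [-16] -> [-16, -16] is: dup

Answer: dup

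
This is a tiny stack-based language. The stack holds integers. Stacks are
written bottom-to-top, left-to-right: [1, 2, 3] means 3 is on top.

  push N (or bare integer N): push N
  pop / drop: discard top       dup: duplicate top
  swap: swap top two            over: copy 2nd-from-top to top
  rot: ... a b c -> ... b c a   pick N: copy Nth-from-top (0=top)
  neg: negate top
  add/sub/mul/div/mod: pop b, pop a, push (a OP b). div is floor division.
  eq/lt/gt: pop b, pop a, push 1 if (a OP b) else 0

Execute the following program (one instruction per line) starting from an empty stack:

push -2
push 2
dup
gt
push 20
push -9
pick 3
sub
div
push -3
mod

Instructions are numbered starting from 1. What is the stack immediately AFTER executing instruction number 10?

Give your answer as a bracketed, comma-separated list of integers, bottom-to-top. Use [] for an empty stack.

Step 1 ('push -2'): [-2]
Step 2 ('push 2'): [-2, 2]
Step 3 ('dup'): [-2, 2, 2]
Step 4 ('gt'): [-2, 0]
Step 5 ('push 20'): [-2, 0, 20]
Step 6 ('push -9'): [-2, 0, 20, -9]
Step 7 ('pick 3'): [-2, 0, 20, -9, -2]
Step 8 ('sub'): [-2, 0, 20, -7]
Step 9 ('div'): [-2, 0, -3]
Step 10 ('push -3'): [-2, 0, -3, -3]

Answer: [-2, 0, -3, -3]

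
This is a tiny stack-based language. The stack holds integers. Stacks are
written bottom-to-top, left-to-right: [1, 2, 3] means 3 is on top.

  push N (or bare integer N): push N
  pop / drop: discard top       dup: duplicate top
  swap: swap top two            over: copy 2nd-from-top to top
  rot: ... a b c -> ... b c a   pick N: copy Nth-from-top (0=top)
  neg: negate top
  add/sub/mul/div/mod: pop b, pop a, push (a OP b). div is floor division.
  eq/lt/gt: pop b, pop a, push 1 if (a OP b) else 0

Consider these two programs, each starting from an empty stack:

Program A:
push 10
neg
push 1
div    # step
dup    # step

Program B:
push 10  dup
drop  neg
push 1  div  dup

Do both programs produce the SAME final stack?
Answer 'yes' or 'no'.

Program A trace:
  After 'push 10': [10]
  After 'neg': [-10]
  After 'push 1': [-10, 1]
  After 'div': [-10]
  After 'dup': [-10, -10]
Program A final stack: [-10, -10]

Program B trace:
  After 'push 10': [10]
  After 'dup': [10, 10]
  After 'drop': [10]
  After 'neg': [-10]
  After 'push 1': [-10, 1]
  After 'div': [-10]
  After 'dup': [-10, -10]
Program B final stack: [-10, -10]
Same: yes

Answer: yes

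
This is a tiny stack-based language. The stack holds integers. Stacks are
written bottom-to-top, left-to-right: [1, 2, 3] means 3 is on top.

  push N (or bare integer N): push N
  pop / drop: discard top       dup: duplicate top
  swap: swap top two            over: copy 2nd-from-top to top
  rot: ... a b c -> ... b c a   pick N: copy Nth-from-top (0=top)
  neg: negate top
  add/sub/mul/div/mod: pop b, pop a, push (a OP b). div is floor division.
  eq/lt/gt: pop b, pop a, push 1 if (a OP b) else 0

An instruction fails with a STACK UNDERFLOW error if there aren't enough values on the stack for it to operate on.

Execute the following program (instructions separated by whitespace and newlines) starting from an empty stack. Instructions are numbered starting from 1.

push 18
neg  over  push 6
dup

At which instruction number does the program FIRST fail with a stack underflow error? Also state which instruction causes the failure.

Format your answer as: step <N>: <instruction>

Step 1 ('push 18'): stack = [18], depth = 1
Step 2 ('neg'): stack = [-18], depth = 1
Step 3 ('over'): needs 2 value(s) but depth is 1 — STACK UNDERFLOW

Answer: step 3: over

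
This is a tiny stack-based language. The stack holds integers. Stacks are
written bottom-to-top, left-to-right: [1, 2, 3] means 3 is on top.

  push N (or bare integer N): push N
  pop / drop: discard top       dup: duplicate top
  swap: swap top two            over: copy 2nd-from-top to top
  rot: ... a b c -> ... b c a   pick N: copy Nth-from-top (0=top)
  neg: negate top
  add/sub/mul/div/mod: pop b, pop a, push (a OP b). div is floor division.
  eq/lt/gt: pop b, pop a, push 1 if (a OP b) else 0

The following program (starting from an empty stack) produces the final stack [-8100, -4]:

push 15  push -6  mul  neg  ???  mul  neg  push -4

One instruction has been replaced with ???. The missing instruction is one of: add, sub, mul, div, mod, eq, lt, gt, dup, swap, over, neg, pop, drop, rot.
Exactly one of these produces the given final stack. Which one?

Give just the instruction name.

Stack before ???: [90]
Stack after ???:  [90, 90]
The instruction that transforms [90] -> [90, 90] is: dup

Answer: dup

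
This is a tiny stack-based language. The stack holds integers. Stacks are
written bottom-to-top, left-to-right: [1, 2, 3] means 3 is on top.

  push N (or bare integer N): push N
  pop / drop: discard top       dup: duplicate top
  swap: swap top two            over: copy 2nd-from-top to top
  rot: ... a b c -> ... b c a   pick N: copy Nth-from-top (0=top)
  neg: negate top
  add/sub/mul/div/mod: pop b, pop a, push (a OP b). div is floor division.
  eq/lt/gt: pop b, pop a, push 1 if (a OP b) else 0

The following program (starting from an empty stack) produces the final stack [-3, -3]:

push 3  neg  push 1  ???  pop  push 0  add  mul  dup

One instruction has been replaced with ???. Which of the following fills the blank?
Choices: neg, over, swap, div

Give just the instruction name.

Answer: over

Derivation:
Stack before ???: [-3, 1]
Stack after ???:  [-3, 1, -3]
Checking each choice:
  neg: stack underflow (need 2, have 1)
  over: MATCH
  swap: stack underflow (need 2, have 1)
  div: stack underflow (need 2, have 1)


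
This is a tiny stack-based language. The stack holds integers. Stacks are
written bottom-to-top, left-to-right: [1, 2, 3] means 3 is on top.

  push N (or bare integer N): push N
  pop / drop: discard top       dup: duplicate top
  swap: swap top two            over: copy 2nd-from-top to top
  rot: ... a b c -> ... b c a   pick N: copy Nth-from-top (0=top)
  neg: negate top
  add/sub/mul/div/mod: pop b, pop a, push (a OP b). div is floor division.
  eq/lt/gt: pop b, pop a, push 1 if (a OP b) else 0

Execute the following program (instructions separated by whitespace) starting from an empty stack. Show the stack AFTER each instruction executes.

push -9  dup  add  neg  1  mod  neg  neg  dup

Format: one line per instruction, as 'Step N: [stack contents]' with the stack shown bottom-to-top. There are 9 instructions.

Step 1: [-9]
Step 2: [-9, -9]
Step 3: [-18]
Step 4: [18]
Step 5: [18, 1]
Step 6: [0]
Step 7: [0]
Step 8: [0]
Step 9: [0, 0]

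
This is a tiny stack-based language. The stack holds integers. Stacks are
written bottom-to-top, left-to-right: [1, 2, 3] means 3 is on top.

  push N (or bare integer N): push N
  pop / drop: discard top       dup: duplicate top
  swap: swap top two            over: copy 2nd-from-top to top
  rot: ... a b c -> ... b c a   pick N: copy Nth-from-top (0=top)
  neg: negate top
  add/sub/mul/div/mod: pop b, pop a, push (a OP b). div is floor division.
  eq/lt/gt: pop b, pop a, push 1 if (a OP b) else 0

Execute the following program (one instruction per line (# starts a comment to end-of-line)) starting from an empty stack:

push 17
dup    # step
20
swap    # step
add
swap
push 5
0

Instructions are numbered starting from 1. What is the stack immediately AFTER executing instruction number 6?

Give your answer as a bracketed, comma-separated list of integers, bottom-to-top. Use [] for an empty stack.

Step 1 ('push 17'): [17]
Step 2 ('dup'): [17, 17]
Step 3 ('20'): [17, 17, 20]
Step 4 ('swap'): [17, 20, 17]
Step 5 ('add'): [17, 37]
Step 6 ('swap'): [37, 17]

Answer: [37, 17]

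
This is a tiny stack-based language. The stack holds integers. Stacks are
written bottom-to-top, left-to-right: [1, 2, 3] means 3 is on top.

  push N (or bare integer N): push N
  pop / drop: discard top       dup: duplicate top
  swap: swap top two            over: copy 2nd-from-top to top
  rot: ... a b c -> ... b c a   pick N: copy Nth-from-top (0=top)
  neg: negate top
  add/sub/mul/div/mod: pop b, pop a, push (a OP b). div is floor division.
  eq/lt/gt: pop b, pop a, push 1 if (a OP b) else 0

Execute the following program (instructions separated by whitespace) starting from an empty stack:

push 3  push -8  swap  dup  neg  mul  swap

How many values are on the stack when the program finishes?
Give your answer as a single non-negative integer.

Answer: 2

Derivation:
After 'push 3': stack = [3] (depth 1)
After 'push -8': stack = [3, -8] (depth 2)
After 'swap': stack = [-8, 3] (depth 2)
After 'dup': stack = [-8, 3, 3] (depth 3)
After 'neg': stack = [-8, 3, -3] (depth 3)
After 'mul': stack = [-8, -9] (depth 2)
After 'swap': stack = [-9, -8] (depth 2)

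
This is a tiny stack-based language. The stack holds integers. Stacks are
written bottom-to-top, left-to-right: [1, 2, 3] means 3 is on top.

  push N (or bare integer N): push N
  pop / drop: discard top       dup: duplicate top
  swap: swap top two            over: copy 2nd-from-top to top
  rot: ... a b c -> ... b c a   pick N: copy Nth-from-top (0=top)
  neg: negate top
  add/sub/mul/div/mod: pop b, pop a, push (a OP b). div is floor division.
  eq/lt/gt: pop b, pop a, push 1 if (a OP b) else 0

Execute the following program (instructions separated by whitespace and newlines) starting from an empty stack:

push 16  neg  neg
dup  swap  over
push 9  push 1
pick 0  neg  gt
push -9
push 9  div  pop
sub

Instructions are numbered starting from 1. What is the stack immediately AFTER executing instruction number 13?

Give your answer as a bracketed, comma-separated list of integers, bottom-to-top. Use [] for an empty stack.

Answer: [16, 16, 16, 9, 1, -9, 9]

Derivation:
Step 1 ('push 16'): [16]
Step 2 ('neg'): [-16]
Step 3 ('neg'): [16]
Step 4 ('dup'): [16, 16]
Step 5 ('swap'): [16, 16]
Step 6 ('over'): [16, 16, 16]
Step 7 ('push 9'): [16, 16, 16, 9]
Step 8 ('push 1'): [16, 16, 16, 9, 1]
Step 9 ('pick 0'): [16, 16, 16, 9, 1, 1]
Step 10 ('neg'): [16, 16, 16, 9, 1, -1]
Step 11 ('gt'): [16, 16, 16, 9, 1]
Step 12 ('push -9'): [16, 16, 16, 9, 1, -9]
Step 13 ('push 9'): [16, 16, 16, 9, 1, -9, 9]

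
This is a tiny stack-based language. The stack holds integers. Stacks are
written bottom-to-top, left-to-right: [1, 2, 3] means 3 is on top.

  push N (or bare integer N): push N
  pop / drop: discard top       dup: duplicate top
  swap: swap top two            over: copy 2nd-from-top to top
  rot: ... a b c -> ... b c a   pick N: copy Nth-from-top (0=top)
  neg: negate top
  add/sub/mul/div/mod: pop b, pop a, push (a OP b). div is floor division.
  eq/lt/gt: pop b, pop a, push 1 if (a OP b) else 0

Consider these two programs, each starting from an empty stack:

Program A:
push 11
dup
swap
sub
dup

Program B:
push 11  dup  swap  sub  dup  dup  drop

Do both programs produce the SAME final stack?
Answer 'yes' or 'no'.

Answer: yes

Derivation:
Program A trace:
  After 'push 11': [11]
  After 'dup': [11, 11]
  After 'swap': [11, 11]
  After 'sub': [0]
  After 'dup': [0, 0]
Program A final stack: [0, 0]

Program B trace:
  After 'push 11': [11]
  After 'dup': [11, 11]
  After 'swap': [11, 11]
  After 'sub': [0]
  After 'dup': [0, 0]
  After 'dup': [0, 0, 0]
  After 'drop': [0, 0]
Program B final stack: [0, 0]
Same: yes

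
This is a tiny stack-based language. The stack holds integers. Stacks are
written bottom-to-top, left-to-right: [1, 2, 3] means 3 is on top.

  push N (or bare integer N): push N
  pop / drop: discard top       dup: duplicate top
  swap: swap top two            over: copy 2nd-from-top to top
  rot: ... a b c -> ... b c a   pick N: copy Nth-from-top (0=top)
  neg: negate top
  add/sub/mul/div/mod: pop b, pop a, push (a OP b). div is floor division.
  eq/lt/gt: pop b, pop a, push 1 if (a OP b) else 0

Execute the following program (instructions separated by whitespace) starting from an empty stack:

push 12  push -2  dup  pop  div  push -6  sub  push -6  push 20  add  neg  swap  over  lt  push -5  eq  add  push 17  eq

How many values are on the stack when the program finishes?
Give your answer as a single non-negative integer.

Answer: 1

Derivation:
After 'push 12': stack = [12] (depth 1)
After 'push -2': stack = [12, -2] (depth 2)
After 'dup': stack = [12, -2, -2] (depth 3)
After 'pop': stack = [12, -2] (depth 2)
After 'div': stack = [-6] (depth 1)
After 'push -6': stack = [-6, -6] (depth 2)
After 'sub': stack = [0] (depth 1)
After 'push -6': stack = [0, -6] (depth 2)
After 'push 20': stack = [0, -6, 20] (depth 3)
After 'add': stack = [0, 14] (depth 2)
After 'neg': stack = [0, -14] (depth 2)
After 'swap': stack = [-14, 0] (depth 2)
After 'over': stack = [-14, 0, -14] (depth 3)
After 'lt': stack = [-14, 0] (depth 2)
After 'push -5': stack = [-14, 0, -5] (depth 3)
After 'eq': stack = [-14, 0] (depth 2)
After 'add': stack = [-14] (depth 1)
After 'push 17': stack = [-14, 17] (depth 2)
After 'eq': stack = [0] (depth 1)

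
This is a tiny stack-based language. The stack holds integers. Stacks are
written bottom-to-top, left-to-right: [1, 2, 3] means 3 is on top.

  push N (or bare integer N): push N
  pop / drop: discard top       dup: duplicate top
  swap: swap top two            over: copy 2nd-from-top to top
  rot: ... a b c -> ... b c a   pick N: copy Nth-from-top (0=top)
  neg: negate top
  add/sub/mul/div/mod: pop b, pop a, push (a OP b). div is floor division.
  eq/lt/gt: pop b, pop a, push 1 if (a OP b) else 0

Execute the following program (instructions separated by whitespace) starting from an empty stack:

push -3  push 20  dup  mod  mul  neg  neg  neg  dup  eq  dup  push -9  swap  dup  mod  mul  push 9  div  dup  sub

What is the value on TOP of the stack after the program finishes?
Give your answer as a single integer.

After 'push -3': [-3]
After 'push 20': [-3, 20]
After 'dup': [-3, 20, 20]
After 'mod': [-3, 0]
After 'mul': [0]
After 'neg': [0]
After 'neg': [0]
After 'neg': [0]
After 'dup': [0, 0]
After 'eq': [1]
After 'dup': [1, 1]
After 'push -9': [1, 1, -9]
After 'swap': [1, -9, 1]
After 'dup': [1, -9, 1, 1]
After 'mod': [1, -9, 0]
After 'mul': [1, 0]
After 'push 9': [1, 0, 9]
After 'div': [1, 0]
After 'dup': [1, 0, 0]
After 'sub': [1, 0]

Answer: 0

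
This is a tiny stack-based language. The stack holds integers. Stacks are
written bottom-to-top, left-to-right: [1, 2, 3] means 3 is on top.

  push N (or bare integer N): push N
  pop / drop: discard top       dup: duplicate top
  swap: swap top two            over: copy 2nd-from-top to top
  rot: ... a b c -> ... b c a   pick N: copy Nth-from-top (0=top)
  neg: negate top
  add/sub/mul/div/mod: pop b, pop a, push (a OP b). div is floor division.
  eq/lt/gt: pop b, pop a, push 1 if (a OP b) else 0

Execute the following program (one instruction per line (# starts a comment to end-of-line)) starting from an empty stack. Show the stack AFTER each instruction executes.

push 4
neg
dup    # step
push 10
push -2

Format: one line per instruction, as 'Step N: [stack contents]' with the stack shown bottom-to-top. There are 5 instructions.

Step 1: [4]
Step 2: [-4]
Step 3: [-4, -4]
Step 4: [-4, -4, 10]
Step 5: [-4, -4, 10, -2]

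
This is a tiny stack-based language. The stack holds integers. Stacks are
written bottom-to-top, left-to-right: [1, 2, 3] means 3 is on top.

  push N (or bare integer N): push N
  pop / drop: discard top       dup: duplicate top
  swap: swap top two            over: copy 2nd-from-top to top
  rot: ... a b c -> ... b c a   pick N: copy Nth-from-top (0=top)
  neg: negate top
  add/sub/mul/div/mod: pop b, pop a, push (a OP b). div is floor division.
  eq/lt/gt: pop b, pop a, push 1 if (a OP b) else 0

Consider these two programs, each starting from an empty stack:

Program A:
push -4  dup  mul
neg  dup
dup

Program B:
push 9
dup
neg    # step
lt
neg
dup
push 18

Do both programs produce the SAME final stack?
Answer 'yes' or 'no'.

Program A trace:
  After 'push -4': [-4]
  After 'dup': [-4, -4]
  After 'mul': [16]
  After 'neg': [-16]
  After 'dup': [-16, -16]
  After 'dup': [-16, -16, -16]
Program A final stack: [-16, -16, -16]

Program B trace:
  After 'push 9': [9]
  After 'dup': [9, 9]
  After 'neg': [9, -9]
  After 'lt': [0]
  After 'neg': [0]
  After 'dup': [0, 0]
  After 'push 18': [0, 0, 18]
Program B final stack: [0, 0, 18]
Same: no

Answer: no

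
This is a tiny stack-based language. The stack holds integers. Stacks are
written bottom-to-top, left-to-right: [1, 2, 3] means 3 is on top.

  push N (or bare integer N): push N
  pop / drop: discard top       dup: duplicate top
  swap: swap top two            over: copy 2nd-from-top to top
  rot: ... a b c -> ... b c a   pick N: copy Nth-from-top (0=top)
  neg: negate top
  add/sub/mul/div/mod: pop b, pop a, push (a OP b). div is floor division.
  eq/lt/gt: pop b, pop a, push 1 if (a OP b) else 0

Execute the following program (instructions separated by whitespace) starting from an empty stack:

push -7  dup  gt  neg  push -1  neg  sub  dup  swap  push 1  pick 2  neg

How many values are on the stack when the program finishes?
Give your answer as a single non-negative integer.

After 'push -7': stack = [-7] (depth 1)
After 'dup': stack = [-7, -7] (depth 2)
After 'gt': stack = [0] (depth 1)
After 'neg': stack = [0] (depth 1)
After 'push -1': stack = [0, -1] (depth 2)
After 'neg': stack = [0, 1] (depth 2)
After 'sub': stack = [-1] (depth 1)
After 'dup': stack = [-1, -1] (depth 2)
After 'swap': stack = [-1, -1] (depth 2)
After 'push 1': stack = [-1, -1, 1] (depth 3)
After 'pick 2': stack = [-1, -1, 1, -1] (depth 4)
After 'neg': stack = [-1, -1, 1, 1] (depth 4)

Answer: 4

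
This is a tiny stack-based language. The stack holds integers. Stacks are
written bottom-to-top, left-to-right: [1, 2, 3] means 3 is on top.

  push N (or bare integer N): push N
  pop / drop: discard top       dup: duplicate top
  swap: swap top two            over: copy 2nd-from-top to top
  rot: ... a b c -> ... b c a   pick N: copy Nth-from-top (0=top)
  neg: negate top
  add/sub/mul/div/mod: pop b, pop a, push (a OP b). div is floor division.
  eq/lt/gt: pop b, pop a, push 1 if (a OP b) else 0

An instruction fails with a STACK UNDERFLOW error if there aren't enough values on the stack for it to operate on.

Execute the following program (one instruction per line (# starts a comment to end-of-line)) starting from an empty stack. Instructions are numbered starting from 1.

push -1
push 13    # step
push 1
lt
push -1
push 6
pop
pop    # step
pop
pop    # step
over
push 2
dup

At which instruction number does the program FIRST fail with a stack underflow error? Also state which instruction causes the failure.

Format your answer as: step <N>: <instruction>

Answer: step 11: over

Derivation:
Step 1 ('push -1'): stack = [-1], depth = 1
Step 2 ('push 13'): stack = [-1, 13], depth = 2
Step 3 ('push 1'): stack = [-1, 13, 1], depth = 3
Step 4 ('lt'): stack = [-1, 0], depth = 2
Step 5 ('push -1'): stack = [-1, 0, -1], depth = 3
Step 6 ('push 6'): stack = [-1, 0, -1, 6], depth = 4
Step 7 ('pop'): stack = [-1, 0, -1], depth = 3
Step 8 ('pop'): stack = [-1, 0], depth = 2
Step 9 ('pop'): stack = [-1], depth = 1
Step 10 ('pop'): stack = [], depth = 0
Step 11 ('over'): needs 2 value(s) but depth is 0 — STACK UNDERFLOW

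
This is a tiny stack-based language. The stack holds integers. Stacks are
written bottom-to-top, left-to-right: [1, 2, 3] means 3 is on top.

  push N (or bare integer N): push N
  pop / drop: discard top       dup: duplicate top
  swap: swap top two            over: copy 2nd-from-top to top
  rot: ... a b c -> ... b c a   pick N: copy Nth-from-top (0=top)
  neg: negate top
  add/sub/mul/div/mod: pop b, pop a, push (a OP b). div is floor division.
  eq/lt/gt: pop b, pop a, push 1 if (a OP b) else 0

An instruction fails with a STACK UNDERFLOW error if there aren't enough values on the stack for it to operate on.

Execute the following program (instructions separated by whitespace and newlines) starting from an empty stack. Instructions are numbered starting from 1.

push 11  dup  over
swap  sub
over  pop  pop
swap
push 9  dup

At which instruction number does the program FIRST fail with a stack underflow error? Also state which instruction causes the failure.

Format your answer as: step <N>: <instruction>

Step 1 ('push 11'): stack = [11], depth = 1
Step 2 ('dup'): stack = [11, 11], depth = 2
Step 3 ('over'): stack = [11, 11, 11], depth = 3
Step 4 ('swap'): stack = [11, 11, 11], depth = 3
Step 5 ('sub'): stack = [11, 0], depth = 2
Step 6 ('over'): stack = [11, 0, 11], depth = 3
Step 7 ('pop'): stack = [11, 0], depth = 2
Step 8 ('pop'): stack = [11], depth = 1
Step 9 ('swap'): needs 2 value(s) but depth is 1 — STACK UNDERFLOW

Answer: step 9: swap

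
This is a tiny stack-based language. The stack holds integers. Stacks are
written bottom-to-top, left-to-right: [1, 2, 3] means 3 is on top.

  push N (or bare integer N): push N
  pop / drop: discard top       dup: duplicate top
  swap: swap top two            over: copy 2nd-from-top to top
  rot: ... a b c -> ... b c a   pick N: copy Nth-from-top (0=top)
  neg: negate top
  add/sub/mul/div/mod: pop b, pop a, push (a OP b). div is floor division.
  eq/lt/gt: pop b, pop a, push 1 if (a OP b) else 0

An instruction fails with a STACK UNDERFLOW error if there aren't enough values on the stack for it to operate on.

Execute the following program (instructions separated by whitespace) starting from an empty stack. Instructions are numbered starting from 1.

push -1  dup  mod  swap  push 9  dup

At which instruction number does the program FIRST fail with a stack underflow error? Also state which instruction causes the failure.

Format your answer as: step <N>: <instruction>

Answer: step 4: swap

Derivation:
Step 1 ('push -1'): stack = [-1], depth = 1
Step 2 ('dup'): stack = [-1, -1], depth = 2
Step 3 ('mod'): stack = [0], depth = 1
Step 4 ('swap'): needs 2 value(s) but depth is 1 — STACK UNDERFLOW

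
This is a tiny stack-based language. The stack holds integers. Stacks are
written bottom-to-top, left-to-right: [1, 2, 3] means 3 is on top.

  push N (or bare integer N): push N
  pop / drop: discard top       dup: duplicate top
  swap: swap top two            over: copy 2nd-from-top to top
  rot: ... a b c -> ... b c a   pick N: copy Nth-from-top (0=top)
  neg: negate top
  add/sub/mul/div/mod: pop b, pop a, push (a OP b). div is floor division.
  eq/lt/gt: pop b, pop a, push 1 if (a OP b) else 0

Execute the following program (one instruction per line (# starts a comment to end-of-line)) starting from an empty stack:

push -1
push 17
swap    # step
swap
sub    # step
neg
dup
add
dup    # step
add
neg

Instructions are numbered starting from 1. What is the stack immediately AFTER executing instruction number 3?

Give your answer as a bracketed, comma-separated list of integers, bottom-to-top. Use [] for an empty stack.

Answer: [17, -1]

Derivation:
Step 1 ('push -1'): [-1]
Step 2 ('push 17'): [-1, 17]
Step 3 ('swap'): [17, -1]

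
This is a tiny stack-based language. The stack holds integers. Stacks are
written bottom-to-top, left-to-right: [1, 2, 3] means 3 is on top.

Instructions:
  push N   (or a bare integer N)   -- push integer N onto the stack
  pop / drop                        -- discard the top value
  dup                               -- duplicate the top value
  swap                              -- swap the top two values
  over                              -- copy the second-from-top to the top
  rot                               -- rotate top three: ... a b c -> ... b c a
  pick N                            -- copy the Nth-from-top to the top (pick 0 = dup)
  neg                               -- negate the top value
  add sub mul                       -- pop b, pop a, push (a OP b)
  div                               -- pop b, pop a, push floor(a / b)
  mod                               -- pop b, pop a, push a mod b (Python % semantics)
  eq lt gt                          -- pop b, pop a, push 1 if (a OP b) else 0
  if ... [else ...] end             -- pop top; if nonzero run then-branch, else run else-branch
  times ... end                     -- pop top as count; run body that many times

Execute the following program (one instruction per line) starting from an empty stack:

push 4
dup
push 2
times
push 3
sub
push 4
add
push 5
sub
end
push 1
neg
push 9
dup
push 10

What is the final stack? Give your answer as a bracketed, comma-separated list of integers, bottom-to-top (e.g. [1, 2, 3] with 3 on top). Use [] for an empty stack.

Answer: [4, -4, -1, 9, 9, 10]

Derivation:
After 'push 4': [4]
After 'dup': [4, 4]
After 'push 2': [4, 4, 2]
After 'times': [4, 4]
After 'push 3': [4, 4, 3]
After 'sub': [4, 1]
After 'push 4': [4, 1, 4]
After 'add': [4, 5]
After 'push 5': [4, 5, 5]
After 'sub': [4, 0]
After 'push 3': [4, 0, 3]
After 'sub': [4, -3]
After 'push 4': [4, -3, 4]
After 'add': [4, 1]
After 'push 5': [4, 1, 5]
After 'sub': [4, -4]
After 'push 1': [4, -4, 1]
After 'neg': [4, -4, -1]
After 'push 9': [4, -4, -1, 9]
After 'dup': [4, -4, -1, 9, 9]
After 'push 10': [4, -4, -1, 9, 9, 10]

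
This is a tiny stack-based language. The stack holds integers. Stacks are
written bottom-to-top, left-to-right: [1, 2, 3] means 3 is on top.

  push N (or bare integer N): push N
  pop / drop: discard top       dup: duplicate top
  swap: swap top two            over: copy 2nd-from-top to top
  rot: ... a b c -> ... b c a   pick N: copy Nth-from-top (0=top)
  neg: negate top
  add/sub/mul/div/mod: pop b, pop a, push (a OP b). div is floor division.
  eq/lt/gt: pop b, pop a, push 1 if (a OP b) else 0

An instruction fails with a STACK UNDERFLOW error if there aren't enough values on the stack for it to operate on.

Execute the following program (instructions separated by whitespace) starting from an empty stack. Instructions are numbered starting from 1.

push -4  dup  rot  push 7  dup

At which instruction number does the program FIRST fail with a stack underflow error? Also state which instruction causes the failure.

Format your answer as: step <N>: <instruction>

Step 1 ('push -4'): stack = [-4], depth = 1
Step 2 ('dup'): stack = [-4, -4], depth = 2
Step 3 ('rot'): needs 3 value(s) but depth is 2 — STACK UNDERFLOW

Answer: step 3: rot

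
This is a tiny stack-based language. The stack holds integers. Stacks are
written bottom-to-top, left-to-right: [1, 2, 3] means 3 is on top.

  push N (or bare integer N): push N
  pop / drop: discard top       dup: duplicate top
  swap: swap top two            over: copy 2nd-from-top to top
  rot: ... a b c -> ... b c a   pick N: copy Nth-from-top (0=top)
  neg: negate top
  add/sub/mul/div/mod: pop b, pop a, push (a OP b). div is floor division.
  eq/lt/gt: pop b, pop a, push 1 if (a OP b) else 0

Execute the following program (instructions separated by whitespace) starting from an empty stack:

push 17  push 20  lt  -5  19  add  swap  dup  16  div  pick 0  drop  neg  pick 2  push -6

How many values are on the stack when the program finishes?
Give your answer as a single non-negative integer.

After 'push 17': stack = [17] (depth 1)
After 'push 20': stack = [17, 20] (depth 2)
After 'lt': stack = [1] (depth 1)
After 'push -5': stack = [1, -5] (depth 2)
After 'push 19': stack = [1, -5, 19] (depth 3)
After 'add': stack = [1, 14] (depth 2)
After 'swap': stack = [14, 1] (depth 2)
After 'dup': stack = [14, 1, 1] (depth 3)
After 'push 16': stack = [14, 1, 1, 16] (depth 4)
After 'div': stack = [14, 1, 0] (depth 3)
After 'pick 0': stack = [14, 1, 0, 0] (depth 4)
After 'drop': stack = [14, 1, 0] (depth 3)
After 'neg': stack = [14, 1, 0] (depth 3)
After 'pick 2': stack = [14, 1, 0, 14] (depth 4)
After 'push -6': stack = [14, 1, 0, 14, -6] (depth 5)

Answer: 5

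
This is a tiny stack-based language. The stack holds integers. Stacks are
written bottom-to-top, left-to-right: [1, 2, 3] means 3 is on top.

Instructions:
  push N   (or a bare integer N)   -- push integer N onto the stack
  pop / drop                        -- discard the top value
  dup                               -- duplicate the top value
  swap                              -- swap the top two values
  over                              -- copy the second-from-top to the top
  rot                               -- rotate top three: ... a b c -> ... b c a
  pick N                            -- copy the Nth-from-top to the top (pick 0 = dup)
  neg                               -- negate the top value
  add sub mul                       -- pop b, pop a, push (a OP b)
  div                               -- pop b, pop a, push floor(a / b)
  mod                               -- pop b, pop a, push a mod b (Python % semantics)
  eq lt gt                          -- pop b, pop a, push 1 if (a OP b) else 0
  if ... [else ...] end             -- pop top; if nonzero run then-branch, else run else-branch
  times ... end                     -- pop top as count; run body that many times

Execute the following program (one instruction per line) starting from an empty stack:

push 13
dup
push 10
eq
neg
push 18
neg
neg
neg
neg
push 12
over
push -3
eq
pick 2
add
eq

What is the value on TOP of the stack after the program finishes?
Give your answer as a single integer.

Answer: 0

Derivation:
After 'push 13': [13]
After 'dup': [13, 13]
After 'push 10': [13, 13, 10]
After 'eq': [13, 0]
After 'neg': [13, 0]
After 'push 18': [13, 0, 18]
After 'neg': [13, 0, -18]
After 'neg': [13, 0, 18]
After 'neg': [13, 0, -18]
After 'neg': [13, 0, 18]
After 'push 12': [13, 0, 18, 12]
After 'over': [13, 0, 18, 12, 18]
After 'push -3': [13, 0, 18, 12, 18, -3]
After 'eq': [13, 0, 18, 12, 0]
After 'pick 2': [13, 0, 18, 12, 0, 18]
After 'add': [13, 0, 18, 12, 18]
After 'eq': [13, 0, 18, 0]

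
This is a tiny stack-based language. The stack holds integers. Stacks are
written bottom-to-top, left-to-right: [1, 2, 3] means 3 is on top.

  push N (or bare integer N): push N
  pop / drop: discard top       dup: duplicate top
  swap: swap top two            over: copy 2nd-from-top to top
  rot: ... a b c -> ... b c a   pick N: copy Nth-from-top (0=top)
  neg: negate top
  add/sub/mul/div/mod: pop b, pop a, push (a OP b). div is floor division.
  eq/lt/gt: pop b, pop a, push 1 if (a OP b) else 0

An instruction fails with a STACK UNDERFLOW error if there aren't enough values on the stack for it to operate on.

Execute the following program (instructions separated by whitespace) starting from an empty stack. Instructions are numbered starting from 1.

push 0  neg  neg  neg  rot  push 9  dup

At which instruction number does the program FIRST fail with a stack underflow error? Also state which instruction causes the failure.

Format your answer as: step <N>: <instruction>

Answer: step 5: rot

Derivation:
Step 1 ('push 0'): stack = [0], depth = 1
Step 2 ('neg'): stack = [0], depth = 1
Step 3 ('neg'): stack = [0], depth = 1
Step 4 ('neg'): stack = [0], depth = 1
Step 5 ('rot'): needs 3 value(s) but depth is 1 — STACK UNDERFLOW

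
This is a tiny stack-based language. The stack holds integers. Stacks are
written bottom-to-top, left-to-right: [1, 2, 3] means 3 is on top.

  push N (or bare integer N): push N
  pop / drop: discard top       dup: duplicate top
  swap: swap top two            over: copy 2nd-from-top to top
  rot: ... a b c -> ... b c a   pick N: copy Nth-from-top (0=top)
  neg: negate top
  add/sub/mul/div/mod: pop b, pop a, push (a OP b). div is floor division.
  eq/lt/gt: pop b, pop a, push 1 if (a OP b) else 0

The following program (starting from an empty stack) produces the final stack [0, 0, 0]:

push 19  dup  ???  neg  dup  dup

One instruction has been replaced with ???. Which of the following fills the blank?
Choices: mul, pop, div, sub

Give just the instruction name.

Stack before ???: [19, 19]
Stack after ???:  [0]
Checking each choice:
  mul: produces [-361, -361, -361]
  pop: produces [-19, -19, -19]
  div: produces [-1, -1, -1]
  sub: MATCH


Answer: sub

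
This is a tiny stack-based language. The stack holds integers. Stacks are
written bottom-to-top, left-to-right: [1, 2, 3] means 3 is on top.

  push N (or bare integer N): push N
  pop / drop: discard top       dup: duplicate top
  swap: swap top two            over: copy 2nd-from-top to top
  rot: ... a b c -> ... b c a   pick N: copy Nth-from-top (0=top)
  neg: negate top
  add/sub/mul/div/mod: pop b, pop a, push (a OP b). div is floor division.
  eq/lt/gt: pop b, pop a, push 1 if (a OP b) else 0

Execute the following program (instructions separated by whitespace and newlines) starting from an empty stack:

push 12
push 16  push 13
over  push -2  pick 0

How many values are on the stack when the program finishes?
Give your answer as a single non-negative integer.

Answer: 6

Derivation:
After 'push 12': stack = [12] (depth 1)
After 'push 16': stack = [12, 16] (depth 2)
After 'push 13': stack = [12, 16, 13] (depth 3)
After 'over': stack = [12, 16, 13, 16] (depth 4)
After 'push -2': stack = [12, 16, 13, 16, -2] (depth 5)
After 'pick 0': stack = [12, 16, 13, 16, -2, -2] (depth 6)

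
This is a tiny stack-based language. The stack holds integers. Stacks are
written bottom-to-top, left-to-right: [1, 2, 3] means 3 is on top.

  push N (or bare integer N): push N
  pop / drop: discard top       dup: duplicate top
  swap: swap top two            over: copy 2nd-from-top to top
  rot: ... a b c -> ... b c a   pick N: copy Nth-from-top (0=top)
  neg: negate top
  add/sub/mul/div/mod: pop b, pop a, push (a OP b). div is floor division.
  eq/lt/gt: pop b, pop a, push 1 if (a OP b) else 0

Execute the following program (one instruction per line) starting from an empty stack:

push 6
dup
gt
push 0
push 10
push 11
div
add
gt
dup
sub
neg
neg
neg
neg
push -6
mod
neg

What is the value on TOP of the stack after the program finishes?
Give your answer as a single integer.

After 'push 6': [6]
After 'dup': [6, 6]
After 'gt': [0]
After 'push 0': [0, 0]
After 'push 10': [0, 0, 10]
After 'push 11': [0, 0, 10, 11]
After 'div': [0, 0, 0]
After 'add': [0, 0]
After 'gt': [0]
After 'dup': [0, 0]
After 'sub': [0]
After 'neg': [0]
After 'neg': [0]
After 'neg': [0]
After 'neg': [0]
After 'push -6': [0, -6]
After 'mod': [0]
After 'neg': [0]

Answer: 0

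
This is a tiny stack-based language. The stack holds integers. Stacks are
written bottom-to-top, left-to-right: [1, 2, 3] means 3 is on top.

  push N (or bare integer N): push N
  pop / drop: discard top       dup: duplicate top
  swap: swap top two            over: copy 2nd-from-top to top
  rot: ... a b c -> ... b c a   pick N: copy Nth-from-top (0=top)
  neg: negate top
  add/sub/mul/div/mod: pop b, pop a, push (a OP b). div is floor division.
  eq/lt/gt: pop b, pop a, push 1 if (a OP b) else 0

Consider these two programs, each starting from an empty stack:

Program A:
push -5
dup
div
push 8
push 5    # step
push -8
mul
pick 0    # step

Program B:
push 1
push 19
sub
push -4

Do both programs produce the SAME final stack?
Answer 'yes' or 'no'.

Answer: no

Derivation:
Program A trace:
  After 'push -5': [-5]
  After 'dup': [-5, -5]
  After 'div': [1]
  After 'push 8': [1, 8]
  After 'push 5': [1, 8, 5]
  After 'push -8': [1, 8, 5, -8]
  After 'mul': [1, 8, -40]
  After 'pick 0': [1, 8, -40, -40]
Program A final stack: [1, 8, -40, -40]

Program B trace:
  After 'push 1': [1]
  After 'push 19': [1, 19]
  After 'sub': [-18]
  After 'push -4': [-18, -4]
Program B final stack: [-18, -4]
Same: no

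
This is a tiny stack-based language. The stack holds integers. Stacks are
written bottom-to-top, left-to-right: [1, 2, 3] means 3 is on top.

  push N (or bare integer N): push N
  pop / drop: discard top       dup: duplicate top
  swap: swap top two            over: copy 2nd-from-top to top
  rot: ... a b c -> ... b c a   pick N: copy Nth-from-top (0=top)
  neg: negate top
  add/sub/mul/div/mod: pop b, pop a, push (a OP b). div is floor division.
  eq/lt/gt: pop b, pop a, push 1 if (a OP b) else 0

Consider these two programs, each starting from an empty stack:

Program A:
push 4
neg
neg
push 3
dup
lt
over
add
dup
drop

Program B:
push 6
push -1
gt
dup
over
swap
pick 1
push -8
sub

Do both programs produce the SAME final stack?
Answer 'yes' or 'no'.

Answer: no

Derivation:
Program A trace:
  After 'push 4': [4]
  After 'neg': [-4]
  After 'neg': [4]
  After 'push 3': [4, 3]
  After 'dup': [4, 3, 3]
  After 'lt': [4, 0]
  After 'over': [4, 0, 4]
  After 'add': [4, 4]
  After 'dup': [4, 4, 4]
  After 'drop': [4, 4]
Program A final stack: [4, 4]

Program B trace:
  After 'push 6': [6]
  After 'push -1': [6, -1]
  After 'gt': [1]
  After 'dup': [1, 1]
  After 'over': [1, 1, 1]
  After 'swap': [1, 1, 1]
  After 'pick 1': [1, 1, 1, 1]
  After 'push -8': [1, 1, 1, 1, -8]
  After 'sub': [1, 1, 1, 9]
Program B final stack: [1, 1, 1, 9]
Same: no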